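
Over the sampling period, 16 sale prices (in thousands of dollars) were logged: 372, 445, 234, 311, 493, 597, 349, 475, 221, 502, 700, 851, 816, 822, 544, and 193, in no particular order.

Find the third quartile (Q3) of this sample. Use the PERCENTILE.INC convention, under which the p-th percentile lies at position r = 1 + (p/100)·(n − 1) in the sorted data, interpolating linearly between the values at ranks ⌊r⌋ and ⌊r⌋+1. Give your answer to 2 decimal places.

622.75

Sorted: 193, 221, 234, 311, 349, 372, 445, 475, 493, 502, 544, 597, 700, 816, 822, 851.
n = 16.
r = 1 + (75/100)·(16 − 1) = 1 + 11.25 = 12.25.
Rank 12 is 597 and rank 13 is 700.
Interpolate: 597 + 0.25·(700 − 597) = 597 + 0.25·103 = 622.75.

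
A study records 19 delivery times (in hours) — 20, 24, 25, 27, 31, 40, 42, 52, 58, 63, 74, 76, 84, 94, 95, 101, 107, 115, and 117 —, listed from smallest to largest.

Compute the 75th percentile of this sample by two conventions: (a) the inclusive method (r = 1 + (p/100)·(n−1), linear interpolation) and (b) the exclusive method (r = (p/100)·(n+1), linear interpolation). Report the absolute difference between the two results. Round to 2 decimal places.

0.50

n = 19.
(a) r = 14.5; between ranks 14 (94) and 15 (95): 94.5.
(b) r = 15 → value at rank 15 = 95.
|94.5 − 95| = 0.5.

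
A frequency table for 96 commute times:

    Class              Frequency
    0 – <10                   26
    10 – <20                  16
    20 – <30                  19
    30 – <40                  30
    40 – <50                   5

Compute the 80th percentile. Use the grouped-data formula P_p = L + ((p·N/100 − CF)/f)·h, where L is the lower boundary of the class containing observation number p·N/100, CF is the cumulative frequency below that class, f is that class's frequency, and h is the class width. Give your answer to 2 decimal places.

N = 96; target position k = 80/100 · 96 = 76.8.
Cumulative frequencies: 26, 42, 61, 91, 96.
Observation 76.8 falls in the class 30 – <40.
L = 30, CF = 61, f = 30, h = 10.
P80 = 30 + ((76.8 − 61)/30)·10 = 30 + 5.26667 = 35.2667.

35.27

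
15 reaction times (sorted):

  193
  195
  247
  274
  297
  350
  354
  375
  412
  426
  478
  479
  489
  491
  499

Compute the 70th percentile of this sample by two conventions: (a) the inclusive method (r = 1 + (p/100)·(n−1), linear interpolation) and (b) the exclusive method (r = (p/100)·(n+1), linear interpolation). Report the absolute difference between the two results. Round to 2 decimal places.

n = 15.
(a) r = 10.8; between ranks 10 (426) and 11 (478): 467.6.
(b) r = 11.2; between ranks 11 (478) and 12 (479): 478.2.
|467.6 − 478.2| = 10.6.

10.60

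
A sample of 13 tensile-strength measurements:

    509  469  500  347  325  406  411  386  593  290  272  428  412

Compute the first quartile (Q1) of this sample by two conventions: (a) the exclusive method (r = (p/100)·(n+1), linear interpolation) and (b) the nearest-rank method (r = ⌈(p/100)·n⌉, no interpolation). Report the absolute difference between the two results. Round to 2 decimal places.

Sorted: 272, 290, 325, 347, 386, 406, 411, 412, 428, 469, 500, 509, 593.
n = 13.
(a) r = 3.5; between ranks 3 (325) and 4 (347): 336.
(b) the nearest-rank method: rank 4 → 347.
|336 − 347| = 11.

11.00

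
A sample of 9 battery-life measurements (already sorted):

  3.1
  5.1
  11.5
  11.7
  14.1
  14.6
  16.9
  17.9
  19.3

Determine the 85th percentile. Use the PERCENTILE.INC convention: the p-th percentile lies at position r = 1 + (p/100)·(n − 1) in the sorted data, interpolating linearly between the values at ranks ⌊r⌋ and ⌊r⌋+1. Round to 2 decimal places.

17.70

n = 9.
r = 1 + (85/100)·(9 − 1) = 1 + 6.8 = 7.8.
Rank 7 is 16.9 and rank 8 is 17.9.
Interpolate: 16.9 + 0.8·(17.9 − 16.9) = 16.9 + 0.8·1 = 17.7.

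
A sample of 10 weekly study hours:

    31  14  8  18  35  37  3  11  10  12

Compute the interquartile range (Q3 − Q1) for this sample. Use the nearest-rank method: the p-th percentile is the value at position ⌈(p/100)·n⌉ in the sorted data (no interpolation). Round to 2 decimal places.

Sorted: 3, 8, 10, 11, 12, 14, 18, 31, 35, 37.
n = 10.
P25: rank ⌈25/100·10⌉ = 3 → 10.
P75: rank ⌈75/100·10⌉ = 8 → 31.
Difference: 31 − 10 = 21.

21.00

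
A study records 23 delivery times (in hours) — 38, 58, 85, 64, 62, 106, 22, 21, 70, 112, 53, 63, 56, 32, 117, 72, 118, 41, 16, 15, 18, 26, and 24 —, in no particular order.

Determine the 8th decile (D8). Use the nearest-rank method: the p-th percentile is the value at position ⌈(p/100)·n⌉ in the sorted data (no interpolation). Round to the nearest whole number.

Sorted: 15, 16, 18, 21, 22, 24, 26, 32, 38, 41, 53, 56, 58, 62, 63, 64, 70, 72, 85, 106, 112, 117, 118.
n = 23.
Position = ⌈80/100 · 23⌉ = ⌈18.4⌉ = 19.
The value at rank 19 is 85.

85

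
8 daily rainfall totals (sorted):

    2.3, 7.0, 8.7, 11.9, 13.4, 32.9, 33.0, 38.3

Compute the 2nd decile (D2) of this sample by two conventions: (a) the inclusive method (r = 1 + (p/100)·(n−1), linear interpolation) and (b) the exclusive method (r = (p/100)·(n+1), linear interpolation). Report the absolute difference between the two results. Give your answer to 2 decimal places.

1.62

n = 8.
(a) r = 2.4; between ranks 2 (7.0) and 3 (8.7): 7.68.
(b) r = 1.8; between ranks 1 (2.3) and 2 (7.0): 6.06.
|7.68 − 6.06| = 1.62.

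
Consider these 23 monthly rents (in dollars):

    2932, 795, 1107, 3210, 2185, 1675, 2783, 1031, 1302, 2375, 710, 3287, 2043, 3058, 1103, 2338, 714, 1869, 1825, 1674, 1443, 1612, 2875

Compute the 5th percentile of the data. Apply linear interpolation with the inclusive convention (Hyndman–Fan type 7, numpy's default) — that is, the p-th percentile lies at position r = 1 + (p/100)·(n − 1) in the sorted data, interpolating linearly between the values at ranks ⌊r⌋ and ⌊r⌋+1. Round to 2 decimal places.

Sorted: 710, 714, 795, 1031, 1103, 1107, 1302, 1443, 1612, 1674, 1675, 1825, 1869, 2043, 2185, 2338, 2375, 2783, 2875, 2932, 3058, 3210, 3287.
n = 23.
r = 1 + (5/100)·(23 − 1) = 1 + 1.1 = 2.1.
Rank 2 is 714 and rank 3 is 795.
Interpolate: 714 + 0.1·(795 − 714) = 714 + 0.1·81 = 722.1.

722.10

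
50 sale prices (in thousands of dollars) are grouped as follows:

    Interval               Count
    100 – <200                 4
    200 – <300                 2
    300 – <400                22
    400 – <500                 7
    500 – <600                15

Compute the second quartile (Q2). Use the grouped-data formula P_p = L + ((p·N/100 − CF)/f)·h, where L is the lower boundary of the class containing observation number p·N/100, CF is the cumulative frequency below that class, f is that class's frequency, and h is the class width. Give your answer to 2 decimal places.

386.36

N = 50; target position k = 50/100 · 50 = 25.
Cumulative frequencies: 4, 6, 28, 35, 50.
Observation 25 falls in the class 300 – <400.
L = 300, CF = 6, f = 22, h = 100.
P50 = 300 + ((25 − 6)/22)·100 = 300 + 86.3636 = 386.364.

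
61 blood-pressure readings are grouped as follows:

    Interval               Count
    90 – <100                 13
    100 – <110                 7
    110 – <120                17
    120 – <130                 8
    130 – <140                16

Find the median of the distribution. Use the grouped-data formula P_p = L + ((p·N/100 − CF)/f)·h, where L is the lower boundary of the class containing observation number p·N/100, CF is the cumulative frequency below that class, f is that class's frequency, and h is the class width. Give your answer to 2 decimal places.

N = 61; target position k = 50/100 · 61 = 30.5.
Cumulative frequencies: 13, 20, 37, 45, 61.
Observation 30.5 falls in the class 110 – <120.
L = 110, CF = 20, f = 17, h = 10.
P50 = 110 + ((30.5 − 20)/17)·10 = 110 + 6.17647 = 116.176.

116.18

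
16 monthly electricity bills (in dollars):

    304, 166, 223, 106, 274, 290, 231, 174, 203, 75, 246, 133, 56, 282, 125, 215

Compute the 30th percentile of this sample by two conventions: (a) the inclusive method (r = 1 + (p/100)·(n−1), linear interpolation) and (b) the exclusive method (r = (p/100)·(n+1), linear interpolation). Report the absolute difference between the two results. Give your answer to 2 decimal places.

13.20

Sorted: 56, 75, 106, 125, 133, 166, 174, 203, 215, 223, 231, 246, 274, 282, 290, 304.
n = 16.
(a) r = 5.5; between ranks 5 (133) and 6 (166): 149.5.
(b) r = 5.1; between ranks 5 (133) and 6 (166): 136.3.
|149.5 − 136.3| = 13.2.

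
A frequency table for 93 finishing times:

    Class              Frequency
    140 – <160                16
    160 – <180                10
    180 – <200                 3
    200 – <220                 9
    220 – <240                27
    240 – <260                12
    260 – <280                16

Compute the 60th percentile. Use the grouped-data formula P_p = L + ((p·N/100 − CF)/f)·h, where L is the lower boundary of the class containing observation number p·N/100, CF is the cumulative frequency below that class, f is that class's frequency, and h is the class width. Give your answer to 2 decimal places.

233.19

N = 93; target position k = 60/100 · 93 = 55.8.
Cumulative frequencies: 16, 26, 29, 38, 65, 77, 93.
Observation 55.8 falls in the class 220 – <240.
L = 220, CF = 38, f = 27, h = 20.
P60 = 220 + ((55.8 − 38)/27)·20 = 220 + 13.1852 = 233.185.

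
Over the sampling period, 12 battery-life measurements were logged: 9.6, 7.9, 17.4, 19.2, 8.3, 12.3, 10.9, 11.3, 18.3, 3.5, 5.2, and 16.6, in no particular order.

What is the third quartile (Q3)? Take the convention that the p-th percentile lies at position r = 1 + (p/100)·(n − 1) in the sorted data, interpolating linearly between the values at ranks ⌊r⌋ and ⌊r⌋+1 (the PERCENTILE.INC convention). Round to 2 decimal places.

Sorted: 3.5, 5.2, 7.9, 8.3, 9.6, 10.9, 11.3, 12.3, 16.6, 17.4, 18.3, 19.2.
n = 12.
r = 1 + (75/100)·(12 − 1) = 1 + 8.25 = 9.25.
Rank 9 is 16.6 and rank 10 is 17.4.
Interpolate: 16.6 + 0.25·(17.4 − 16.6) = 16.6 + 0.25·0.8 = 16.8.

16.80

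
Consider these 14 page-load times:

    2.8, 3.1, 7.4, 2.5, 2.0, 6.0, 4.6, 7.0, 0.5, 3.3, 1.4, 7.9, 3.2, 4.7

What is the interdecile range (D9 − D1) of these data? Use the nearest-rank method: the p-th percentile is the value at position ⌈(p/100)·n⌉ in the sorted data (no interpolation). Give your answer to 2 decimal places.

Sorted: 0.5, 1.4, 2.0, 2.5, 2.8, 3.1, 3.2, 3.3, 4.6, 4.7, 6.0, 7.0, 7.4, 7.9.
n = 14.
P10: rank ⌈10/100·14⌉ = 2 → 1.4.
P90: rank ⌈90/100·14⌉ = 13 → 7.4.
Difference: 7.4 − 1.4 = 6.

6.00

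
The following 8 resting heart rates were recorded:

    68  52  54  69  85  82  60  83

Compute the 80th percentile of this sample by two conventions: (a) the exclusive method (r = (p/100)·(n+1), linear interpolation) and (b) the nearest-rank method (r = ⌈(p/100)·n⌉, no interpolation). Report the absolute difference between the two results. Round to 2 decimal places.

0.40

Sorted: 52, 54, 60, 68, 69, 82, 83, 85.
n = 8.
(a) r = 7.2; between ranks 7 (83) and 8 (85): 83.4.
(b) the nearest-rank method: rank 7 → 83.
|83.4 − 83| = 0.4.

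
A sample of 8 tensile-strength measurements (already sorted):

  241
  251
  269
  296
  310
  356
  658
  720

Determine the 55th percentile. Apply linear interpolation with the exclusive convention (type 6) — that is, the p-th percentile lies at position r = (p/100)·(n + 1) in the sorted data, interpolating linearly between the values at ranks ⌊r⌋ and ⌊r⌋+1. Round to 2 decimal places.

n = 8.
r = (55/100)·(8 + 1) = 4.95.
Rank 4 is 296 and rank 5 is 310.
Interpolate: 296 + 0.95·(310 − 296) = 296 + 0.95·14 = 309.3.

309.30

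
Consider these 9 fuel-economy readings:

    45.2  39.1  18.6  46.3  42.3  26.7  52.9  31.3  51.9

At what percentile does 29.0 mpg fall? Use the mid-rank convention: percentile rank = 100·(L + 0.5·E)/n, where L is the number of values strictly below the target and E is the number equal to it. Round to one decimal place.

Sorted: 18.6, 26.7, 31.3, 39.1, 42.3, 45.2, 46.3, 51.9, 52.9.
Count below 29.0: L = 2; count equal: E = 0; n = 9.
Percentile rank = 100·(2 + 0.5·0)/9 = 100·2/9 = 22.22.

22.2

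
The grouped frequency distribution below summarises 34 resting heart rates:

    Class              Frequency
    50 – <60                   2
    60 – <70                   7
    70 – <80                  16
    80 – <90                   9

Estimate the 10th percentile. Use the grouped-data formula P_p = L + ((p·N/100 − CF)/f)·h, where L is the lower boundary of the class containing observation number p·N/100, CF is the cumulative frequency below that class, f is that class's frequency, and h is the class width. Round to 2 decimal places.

62.00

N = 34; target position k = 10/100 · 34 = 3.4.
Cumulative frequencies: 2, 9, 25, 34.
Observation 3.4 falls in the class 60 – <70.
L = 60, CF = 2, f = 7, h = 10.
P10 = 60 + ((3.4 − 2)/7)·10 = 60 + 2 = 62.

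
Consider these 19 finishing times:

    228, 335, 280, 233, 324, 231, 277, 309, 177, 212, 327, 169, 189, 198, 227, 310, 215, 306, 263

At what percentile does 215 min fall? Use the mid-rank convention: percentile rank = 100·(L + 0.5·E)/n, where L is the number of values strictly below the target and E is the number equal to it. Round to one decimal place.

Sorted: 169, 177, 189, 198, 212, 215, 227, 228, 231, 233, 263, 277, 280, 306, 309, 310, 324, 327, 335.
Count below 215: L = 5; count equal: E = 1; n = 19.
Percentile rank = 100·(5 + 0.5·1)/19 = 100·5.5/19 = 28.95.

28.9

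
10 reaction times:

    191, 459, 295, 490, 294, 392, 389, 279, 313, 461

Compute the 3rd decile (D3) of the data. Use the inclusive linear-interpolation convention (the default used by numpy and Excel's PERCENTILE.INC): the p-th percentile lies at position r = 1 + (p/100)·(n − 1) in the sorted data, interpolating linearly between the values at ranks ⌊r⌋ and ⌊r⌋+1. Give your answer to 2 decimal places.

Sorted: 191, 279, 294, 295, 313, 389, 392, 459, 461, 490.
n = 10.
r = 1 + (30/100)·(10 − 1) = 1 + 2.7 = 3.7.
Rank 3 is 294 and rank 4 is 295.
Interpolate: 294 + 0.7·(295 − 294) = 294 + 0.7·1 = 294.7.

294.70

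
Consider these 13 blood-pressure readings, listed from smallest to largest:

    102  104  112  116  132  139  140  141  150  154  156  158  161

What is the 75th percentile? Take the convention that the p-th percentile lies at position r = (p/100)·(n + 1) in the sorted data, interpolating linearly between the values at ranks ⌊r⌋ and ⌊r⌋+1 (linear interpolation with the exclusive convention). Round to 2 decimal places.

n = 13.
r = (75/100)·(13 + 1) = 10.5.
Rank 10 is 154 and rank 11 is 156.
Interpolate: 154 + 0.5·(156 − 154) = 154 + 0.5·2 = 155.

155.00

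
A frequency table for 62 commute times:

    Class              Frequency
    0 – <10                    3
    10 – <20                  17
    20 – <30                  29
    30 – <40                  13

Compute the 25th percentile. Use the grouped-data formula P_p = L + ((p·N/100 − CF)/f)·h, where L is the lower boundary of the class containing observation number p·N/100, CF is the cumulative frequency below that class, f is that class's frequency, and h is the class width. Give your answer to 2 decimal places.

N = 62; target position k = 25/100 · 62 = 15.5.
Cumulative frequencies: 3, 20, 49, 62.
Observation 15.5 falls in the class 10 – <20.
L = 10, CF = 3, f = 17, h = 10.
P25 = 10 + ((15.5 − 3)/17)·10 = 10 + 7.35294 = 17.3529.

17.35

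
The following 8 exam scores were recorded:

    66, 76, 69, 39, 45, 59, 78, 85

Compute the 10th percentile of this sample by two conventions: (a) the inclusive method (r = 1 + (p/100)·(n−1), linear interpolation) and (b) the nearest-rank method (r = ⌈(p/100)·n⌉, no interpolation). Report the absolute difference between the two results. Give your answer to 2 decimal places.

Sorted: 39, 45, 59, 66, 69, 76, 78, 85.
n = 8.
(a) r = 1.7; between ranks 1 (39) and 2 (45): 43.2.
(b) the nearest-rank method: rank 1 → 39.
|43.2 − 39| = 4.2.

4.20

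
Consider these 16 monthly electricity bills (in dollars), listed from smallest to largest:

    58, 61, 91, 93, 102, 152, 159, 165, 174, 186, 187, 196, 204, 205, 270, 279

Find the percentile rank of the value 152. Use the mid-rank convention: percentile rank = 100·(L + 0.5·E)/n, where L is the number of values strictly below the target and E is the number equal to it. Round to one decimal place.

Count below 152: L = 5; count equal: E = 1; n = 16.
Percentile rank = 100·(5 + 0.5·1)/16 = 100·5.5/16 = 34.38.

34.4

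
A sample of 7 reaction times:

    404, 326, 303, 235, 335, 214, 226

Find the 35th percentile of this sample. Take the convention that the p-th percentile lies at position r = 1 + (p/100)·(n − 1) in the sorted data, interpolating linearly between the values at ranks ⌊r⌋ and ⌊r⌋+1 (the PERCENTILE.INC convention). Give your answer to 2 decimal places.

241.80

Sorted: 214, 226, 235, 303, 326, 335, 404.
n = 7.
r = 1 + (35/100)·(7 − 1) = 1 + 2.1 = 3.1.
Rank 3 is 235 and rank 4 is 303.
Interpolate: 235 + 0.1·(303 − 235) = 235 + 0.1·68 = 241.8.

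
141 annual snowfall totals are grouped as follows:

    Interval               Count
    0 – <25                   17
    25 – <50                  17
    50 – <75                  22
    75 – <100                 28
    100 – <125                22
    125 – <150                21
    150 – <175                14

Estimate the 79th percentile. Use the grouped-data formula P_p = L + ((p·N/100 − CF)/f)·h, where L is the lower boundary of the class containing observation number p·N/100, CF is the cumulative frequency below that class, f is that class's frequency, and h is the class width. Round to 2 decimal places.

N = 141; target position k = 79/100 · 141 = 111.39.
Cumulative frequencies: 17, 34, 56, 84, 106, 127, 141.
Observation 111.39 falls in the class 125 – <150.
L = 125, CF = 106, f = 21, h = 25.
P79 = 125 + ((111.39 − 106)/21)·25 = 125 + 6.41667 = 131.417.

131.42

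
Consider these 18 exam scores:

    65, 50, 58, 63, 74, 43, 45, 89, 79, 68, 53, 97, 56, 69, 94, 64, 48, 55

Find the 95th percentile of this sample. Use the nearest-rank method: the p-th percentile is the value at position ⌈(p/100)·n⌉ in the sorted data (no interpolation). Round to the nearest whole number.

97

Sorted: 43, 45, 48, 50, 53, 55, 56, 58, 63, 64, 65, 68, 69, 74, 79, 89, 94, 97.
n = 18.
Position = ⌈95/100 · 18⌉ = ⌈17.1⌉ = 18.
The value at rank 18 is 97.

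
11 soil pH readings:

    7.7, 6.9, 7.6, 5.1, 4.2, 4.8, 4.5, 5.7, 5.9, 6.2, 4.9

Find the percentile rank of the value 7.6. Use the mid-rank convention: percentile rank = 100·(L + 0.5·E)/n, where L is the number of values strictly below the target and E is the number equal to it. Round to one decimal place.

86.4

Sorted: 4.2, 4.5, 4.8, 4.9, 5.1, 5.7, 5.9, 6.2, 6.9, 7.6, 7.7.
Count below 7.6: L = 9; count equal: E = 1; n = 11.
Percentile rank = 100·(9 + 0.5·1)/11 = 100·9.5/11 = 86.36.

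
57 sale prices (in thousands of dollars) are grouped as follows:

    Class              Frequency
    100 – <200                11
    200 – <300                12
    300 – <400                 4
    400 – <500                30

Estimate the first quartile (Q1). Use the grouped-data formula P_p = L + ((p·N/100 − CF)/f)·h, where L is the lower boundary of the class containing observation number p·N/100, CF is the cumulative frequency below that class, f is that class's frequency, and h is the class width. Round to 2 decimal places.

227.08

N = 57; target position k = 25/100 · 57 = 14.25.
Cumulative frequencies: 11, 23, 27, 57.
Observation 14.25 falls in the class 200 – <300.
L = 200, CF = 11, f = 12, h = 100.
P25 = 200 + ((14.25 − 11)/12)·100 = 200 + 27.0833 = 227.083.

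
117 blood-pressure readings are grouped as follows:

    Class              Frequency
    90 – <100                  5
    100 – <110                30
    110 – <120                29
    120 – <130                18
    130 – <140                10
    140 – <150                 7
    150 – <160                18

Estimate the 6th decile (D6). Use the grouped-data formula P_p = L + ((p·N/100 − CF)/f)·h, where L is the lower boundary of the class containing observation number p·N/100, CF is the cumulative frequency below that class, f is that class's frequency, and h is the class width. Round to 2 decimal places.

N = 117; target position k = 60/100 · 117 = 70.2.
Cumulative frequencies: 5, 35, 64, 82, 92, 99, 117.
Observation 70.2 falls in the class 120 – <130.
L = 120, CF = 64, f = 18, h = 10.
P60 = 120 + ((70.2 − 64)/18)·10 = 120 + 3.44444 = 123.444.

123.44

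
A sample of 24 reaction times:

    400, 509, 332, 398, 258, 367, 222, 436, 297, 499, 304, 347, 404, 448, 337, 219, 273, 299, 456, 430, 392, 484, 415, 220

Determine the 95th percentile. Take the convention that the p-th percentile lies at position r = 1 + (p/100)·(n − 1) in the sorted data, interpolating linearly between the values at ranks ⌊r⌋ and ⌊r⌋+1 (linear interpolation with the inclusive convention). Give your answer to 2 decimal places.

Sorted: 219, 220, 222, 258, 273, 297, 299, 304, 332, 337, 347, 367, 392, 398, 400, 404, 415, 430, 436, 448, 456, 484, 499, 509.
n = 24.
r = 1 + (95/100)·(24 − 1) = 1 + 21.85 = 22.85.
Rank 22 is 484 and rank 23 is 499.
Interpolate: 484 + 0.85·(499 − 484) = 484 + 0.85·15 = 496.75.

496.75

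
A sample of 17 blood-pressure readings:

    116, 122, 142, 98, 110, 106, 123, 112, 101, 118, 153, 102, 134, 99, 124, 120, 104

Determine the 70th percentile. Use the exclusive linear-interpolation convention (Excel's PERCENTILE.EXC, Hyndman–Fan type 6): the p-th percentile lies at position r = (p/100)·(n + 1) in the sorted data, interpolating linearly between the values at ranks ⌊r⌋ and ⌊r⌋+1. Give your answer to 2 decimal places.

122.60

Sorted: 98, 99, 101, 102, 104, 106, 110, 112, 116, 118, 120, 122, 123, 124, 134, 142, 153.
n = 17.
r = (70/100)·(17 + 1) = 12.6.
Rank 12 is 122 and rank 13 is 123.
Interpolate: 122 + 0.6·(123 − 122) = 122 + 0.6·1 = 122.6.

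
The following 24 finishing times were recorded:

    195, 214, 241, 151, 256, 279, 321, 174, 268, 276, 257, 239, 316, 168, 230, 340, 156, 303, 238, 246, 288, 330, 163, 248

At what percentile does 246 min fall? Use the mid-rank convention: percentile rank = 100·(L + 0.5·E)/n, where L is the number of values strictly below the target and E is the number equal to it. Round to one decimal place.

Sorted: 151, 156, 163, 168, 174, 195, 214, 230, 238, 239, 241, 246, 248, 256, 257, 268, 276, 279, 288, 303, 316, 321, 330, 340.
Count below 246: L = 11; count equal: E = 1; n = 24.
Percentile rank = 100·(11 + 0.5·1)/24 = 100·11.5/24 = 47.92.

47.9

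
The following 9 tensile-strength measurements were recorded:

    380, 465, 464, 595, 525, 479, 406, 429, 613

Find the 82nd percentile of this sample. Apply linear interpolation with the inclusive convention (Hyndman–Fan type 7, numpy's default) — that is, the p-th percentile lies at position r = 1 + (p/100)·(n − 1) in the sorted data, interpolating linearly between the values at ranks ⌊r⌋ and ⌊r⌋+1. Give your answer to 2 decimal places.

564.20

Sorted: 380, 406, 429, 464, 465, 479, 525, 595, 613.
n = 9.
r = 1 + (82/100)·(9 − 1) = 1 + 6.56 = 7.56.
Rank 7 is 525 and rank 8 is 595.
Interpolate: 525 + 0.56·(595 − 525) = 525 + 0.56·70 = 564.2.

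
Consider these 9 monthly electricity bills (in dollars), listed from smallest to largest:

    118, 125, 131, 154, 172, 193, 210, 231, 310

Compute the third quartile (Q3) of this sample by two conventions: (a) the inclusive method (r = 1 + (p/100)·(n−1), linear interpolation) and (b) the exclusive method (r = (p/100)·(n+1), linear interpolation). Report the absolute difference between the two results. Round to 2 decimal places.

n = 9.
(a) r = 7 → value at rank 7 = 210.
(b) r = 7.5; between ranks 7 (210) and 8 (231): 220.5.
|210 − 220.5| = 10.5.

10.50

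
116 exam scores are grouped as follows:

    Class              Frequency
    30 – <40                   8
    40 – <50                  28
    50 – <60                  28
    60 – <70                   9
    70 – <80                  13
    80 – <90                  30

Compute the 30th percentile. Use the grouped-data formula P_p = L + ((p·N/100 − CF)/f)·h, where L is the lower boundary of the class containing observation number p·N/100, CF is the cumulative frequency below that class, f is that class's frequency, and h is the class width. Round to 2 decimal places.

49.57

N = 116; target position k = 30/100 · 116 = 34.8.
Cumulative frequencies: 8, 36, 64, 73, 86, 116.
Observation 34.8 falls in the class 40 – <50.
L = 40, CF = 8, f = 28, h = 10.
P30 = 40 + ((34.8 − 8)/28)·10 = 40 + 9.57143 = 49.5714.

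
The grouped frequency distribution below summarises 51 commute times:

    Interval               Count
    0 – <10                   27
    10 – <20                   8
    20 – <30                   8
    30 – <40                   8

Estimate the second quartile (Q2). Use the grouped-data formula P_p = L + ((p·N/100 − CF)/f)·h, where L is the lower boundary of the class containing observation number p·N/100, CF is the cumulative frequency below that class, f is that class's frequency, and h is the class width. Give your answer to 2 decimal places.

9.44

N = 51; target position k = 50/100 · 51 = 25.5.
Cumulative frequencies: 27, 35, 43, 51.
Observation 25.5 falls in the class 0 – <10.
L = 0, CF = 0, f = 27, h = 10.
P50 = 0 + ((25.5 − 0)/27)·10 = 0 + 9.44444 = 9.44444.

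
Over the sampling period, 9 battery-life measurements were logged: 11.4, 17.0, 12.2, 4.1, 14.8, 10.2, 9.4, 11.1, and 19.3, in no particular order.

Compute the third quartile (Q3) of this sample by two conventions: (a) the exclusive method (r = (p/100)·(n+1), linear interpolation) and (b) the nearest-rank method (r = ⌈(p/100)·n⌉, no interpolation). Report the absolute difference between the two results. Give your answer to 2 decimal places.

1.10

Sorted: 4.1, 9.4, 10.2, 11.1, 11.4, 12.2, 14.8, 17.0, 19.3.
n = 9.
(a) r = 7.5; between ranks 7 (14.8) and 8 (17.0): 15.9.
(b) the nearest-rank method: rank 7 → 14.8.
|15.9 − 14.8| = 1.1.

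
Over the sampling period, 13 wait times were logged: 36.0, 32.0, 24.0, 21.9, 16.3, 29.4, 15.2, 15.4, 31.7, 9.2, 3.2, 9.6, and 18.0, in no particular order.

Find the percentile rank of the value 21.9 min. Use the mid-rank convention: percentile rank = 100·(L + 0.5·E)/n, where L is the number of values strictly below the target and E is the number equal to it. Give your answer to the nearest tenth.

Sorted: 3.2, 9.2, 9.6, 15.2, 15.4, 16.3, 18.0, 21.9, 24.0, 29.4, 31.7, 32.0, 36.0.
Count below 21.9: L = 7; count equal: E = 1; n = 13.
Percentile rank = 100·(7 + 0.5·1)/13 = 100·7.5/13 = 57.69.

57.7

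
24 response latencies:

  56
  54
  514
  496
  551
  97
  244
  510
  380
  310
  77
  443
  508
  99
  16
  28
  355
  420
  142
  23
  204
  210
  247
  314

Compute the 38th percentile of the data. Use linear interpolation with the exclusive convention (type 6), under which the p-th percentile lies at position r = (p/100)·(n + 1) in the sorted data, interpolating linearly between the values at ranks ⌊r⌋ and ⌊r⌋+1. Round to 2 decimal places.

Sorted: 16, 23, 28, 54, 56, 77, 97, 99, 142, 204, 210, 244, 247, 310, 314, 355, 380, 420, 443, 496, 508, 510, 514, 551.
n = 24.
r = (38/100)·(24 + 1) = 9.5.
Rank 9 is 142 and rank 10 is 204.
Interpolate: 142 + 0.5·(204 − 142) = 142 + 0.5·62 = 173.

173.00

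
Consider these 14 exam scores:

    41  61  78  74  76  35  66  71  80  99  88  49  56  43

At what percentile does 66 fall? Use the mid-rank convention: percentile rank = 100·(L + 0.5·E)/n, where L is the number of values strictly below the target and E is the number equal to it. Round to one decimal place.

Sorted: 35, 41, 43, 49, 56, 61, 66, 71, 74, 76, 78, 80, 88, 99.
Count below 66: L = 6; count equal: E = 1; n = 14.
Percentile rank = 100·(6 + 0.5·1)/14 = 100·6.5/14 = 46.43.

46.4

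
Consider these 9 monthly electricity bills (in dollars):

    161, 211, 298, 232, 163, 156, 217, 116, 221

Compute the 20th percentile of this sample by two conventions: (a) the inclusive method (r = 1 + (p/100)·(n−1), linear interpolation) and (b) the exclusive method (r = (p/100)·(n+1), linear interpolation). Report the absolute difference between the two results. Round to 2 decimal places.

Sorted: 116, 156, 161, 163, 211, 217, 221, 232, 298.
n = 9.
(a) r = 2.6; between ranks 2 (156) and 3 (161): 159.
(b) r = 2 → value at rank 2 = 156.
|159 − 156| = 3.

3.00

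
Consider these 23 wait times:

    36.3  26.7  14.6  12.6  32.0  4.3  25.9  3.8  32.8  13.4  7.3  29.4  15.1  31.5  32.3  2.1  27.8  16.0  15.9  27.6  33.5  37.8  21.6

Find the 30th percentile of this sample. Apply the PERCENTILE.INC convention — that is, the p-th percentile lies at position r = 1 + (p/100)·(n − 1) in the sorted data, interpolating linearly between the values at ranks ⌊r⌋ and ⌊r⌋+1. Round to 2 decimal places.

14.90

Sorted: 2.1, 3.8, 4.3, 7.3, 12.6, 13.4, 14.6, 15.1, 15.9, 16.0, 21.6, 25.9, 26.7, 27.6, 27.8, 29.4, 31.5, 32.0, 32.3, 32.8, 33.5, 36.3, 37.8.
n = 23.
r = 1 + (30/100)·(23 − 1) = 1 + 6.6 = 7.6.
Rank 7 is 14.6 and rank 8 is 15.1.
Interpolate: 14.6 + 0.6·(15.1 − 14.6) = 14.6 + 0.6·0.5 = 14.9.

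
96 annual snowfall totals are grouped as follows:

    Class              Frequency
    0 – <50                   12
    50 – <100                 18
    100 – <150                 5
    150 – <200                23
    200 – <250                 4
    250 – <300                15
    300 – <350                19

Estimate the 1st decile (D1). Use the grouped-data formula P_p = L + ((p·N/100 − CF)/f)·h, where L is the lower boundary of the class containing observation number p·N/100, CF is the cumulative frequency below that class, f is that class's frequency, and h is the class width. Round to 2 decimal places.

N = 96; target position k = 10/100 · 96 = 9.6.
Cumulative frequencies: 12, 30, 35, 58, 62, 77, 96.
Observation 9.6 falls in the class 0 – <50.
L = 0, CF = 0, f = 12, h = 50.
P10 = 0 + ((9.6 − 0)/12)·50 = 0 + 40 = 40.

40.00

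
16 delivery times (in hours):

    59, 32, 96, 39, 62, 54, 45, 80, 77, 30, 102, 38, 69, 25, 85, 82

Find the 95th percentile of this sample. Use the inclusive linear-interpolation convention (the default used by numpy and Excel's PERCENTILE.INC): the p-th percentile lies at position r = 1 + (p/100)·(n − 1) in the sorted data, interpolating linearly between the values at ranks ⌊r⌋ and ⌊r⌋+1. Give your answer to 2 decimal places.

97.50

Sorted: 25, 30, 32, 38, 39, 45, 54, 59, 62, 69, 77, 80, 82, 85, 96, 102.
n = 16.
r = 1 + (95/100)·(16 − 1) = 1 + 14.25 = 15.25.
Rank 15 is 96 and rank 16 is 102.
Interpolate: 96 + 0.25·(102 − 96) = 96 + 0.25·6 = 97.5.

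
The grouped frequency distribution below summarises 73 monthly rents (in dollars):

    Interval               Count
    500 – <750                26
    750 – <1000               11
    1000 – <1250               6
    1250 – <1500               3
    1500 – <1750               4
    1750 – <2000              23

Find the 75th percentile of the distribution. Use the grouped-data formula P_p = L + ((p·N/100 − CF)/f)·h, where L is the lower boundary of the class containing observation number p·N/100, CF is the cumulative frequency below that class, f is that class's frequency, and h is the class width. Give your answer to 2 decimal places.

N = 73; target position k = 75/100 · 73 = 54.75.
Cumulative frequencies: 26, 37, 43, 46, 50, 73.
Observation 54.75 falls in the class 1750 – <2000.
L = 1750, CF = 50, f = 23, h = 250.
P75 = 1750 + ((54.75 − 50)/23)·250 = 1750 + 51.6304 = 1801.63.

1801.63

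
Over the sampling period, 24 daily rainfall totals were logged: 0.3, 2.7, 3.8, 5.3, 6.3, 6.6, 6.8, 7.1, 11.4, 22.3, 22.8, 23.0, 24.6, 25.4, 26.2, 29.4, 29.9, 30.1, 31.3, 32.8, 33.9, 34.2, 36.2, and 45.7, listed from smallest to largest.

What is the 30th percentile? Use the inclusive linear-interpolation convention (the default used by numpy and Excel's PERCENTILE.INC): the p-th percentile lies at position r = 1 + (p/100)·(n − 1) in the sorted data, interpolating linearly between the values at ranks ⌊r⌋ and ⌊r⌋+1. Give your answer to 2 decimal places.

7.07

n = 24.
r = 1 + (30/100)·(24 − 1) = 1 + 6.9 = 7.9.
Rank 7 is 6.8 and rank 8 is 7.1.
Interpolate: 6.8 + 0.9·(7.1 − 6.8) = 6.8 + 0.9·0.3 = 7.07.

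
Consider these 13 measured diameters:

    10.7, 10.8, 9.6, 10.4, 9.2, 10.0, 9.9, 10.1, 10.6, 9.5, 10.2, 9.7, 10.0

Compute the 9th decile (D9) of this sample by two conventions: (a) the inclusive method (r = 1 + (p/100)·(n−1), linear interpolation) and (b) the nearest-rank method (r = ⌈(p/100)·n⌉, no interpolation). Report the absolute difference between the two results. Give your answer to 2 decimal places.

Sorted: 9.2, 9.5, 9.6, 9.7, 9.9, 10.0, 10.0, 10.1, 10.2, 10.4, 10.6, 10.7, 10.8.
n = 13.
(a) r = 11.8; between ranks 11 (10.6) and 12 (10.7): 10.68.
(b) the nearest-rank method: rank 12 → 10.7.
|10.68 − 10.7| = 0.02.

0.02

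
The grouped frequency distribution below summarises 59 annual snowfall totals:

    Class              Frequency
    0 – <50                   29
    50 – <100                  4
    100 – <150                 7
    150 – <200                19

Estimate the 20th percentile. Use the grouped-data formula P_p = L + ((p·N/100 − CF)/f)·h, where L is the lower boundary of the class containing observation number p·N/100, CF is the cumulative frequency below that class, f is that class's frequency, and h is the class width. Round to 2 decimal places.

N = 59; target position k = 20/100 · 59 = 11.8.
Cumulative frequencies: 29, 33, 40, 59.
Observation 11.8 falls in the class 0 – <50.
L = 0, CF = 0, f = 29, h = 50.
P20 = 0 + ((11.8 − 0)/29)·50 = 0 + 20.3448 = 20.3448.

20.34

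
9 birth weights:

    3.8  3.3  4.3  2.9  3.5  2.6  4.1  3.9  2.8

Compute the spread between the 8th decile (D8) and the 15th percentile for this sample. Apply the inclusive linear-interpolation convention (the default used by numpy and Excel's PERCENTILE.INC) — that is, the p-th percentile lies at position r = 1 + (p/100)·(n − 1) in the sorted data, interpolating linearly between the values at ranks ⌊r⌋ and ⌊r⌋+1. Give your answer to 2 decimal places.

Sorted: 2.6, 2.8, 2.9, 3.3, 3.5, 3.8, 3.9, 4.1, 4.3.
n = 9.
P15: r = 2.2; ranks 2–3 are 2.8, 2.9; interpolating gives 2.82.
P80: r = 7.4; ranks 7–8 are 3.9, 4.1; interpolating gives 3.98.
Difference: 3.98 − 2.82 = 1.16.

1.16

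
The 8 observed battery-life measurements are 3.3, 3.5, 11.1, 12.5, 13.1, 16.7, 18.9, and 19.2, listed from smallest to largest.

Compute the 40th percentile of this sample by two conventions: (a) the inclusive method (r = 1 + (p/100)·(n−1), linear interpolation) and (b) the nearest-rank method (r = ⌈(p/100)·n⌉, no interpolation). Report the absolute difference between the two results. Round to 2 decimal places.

n = 8.
(a) r = 3.8; between ranks 3 (11.1) and 4 (12.5): 12.22.
(b) the nearest-rank method: rank 4 → 12.5.
|12.22 − 12.5| = 0.28.

0.28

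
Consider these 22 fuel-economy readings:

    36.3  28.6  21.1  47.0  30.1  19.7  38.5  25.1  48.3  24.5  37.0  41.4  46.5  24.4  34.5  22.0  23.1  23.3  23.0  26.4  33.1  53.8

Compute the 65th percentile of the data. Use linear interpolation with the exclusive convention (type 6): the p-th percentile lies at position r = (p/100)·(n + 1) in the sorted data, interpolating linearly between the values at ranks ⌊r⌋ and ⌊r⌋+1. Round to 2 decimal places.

36.21

Sorted: 19.7, 21.1, 22.0, 23.0, 23.1, 23.3, 24.4, 24.5, 25.1, 26.4, 28.6, 30.1, 33.1, 34.5, 36.3, 37.0, 38.5, 41.4, 46.5, 47.0, 48.3, 53.8.
n = 22.
r = (65/100)·(22 + 1) = 14.95.
Rank 14 is 34.5 and rank 15 is 36.3.
Interpolate: 34.5 + 0.95·(36.3 − 34.5) = 34.5 + 0.95·1.8 = 36.21.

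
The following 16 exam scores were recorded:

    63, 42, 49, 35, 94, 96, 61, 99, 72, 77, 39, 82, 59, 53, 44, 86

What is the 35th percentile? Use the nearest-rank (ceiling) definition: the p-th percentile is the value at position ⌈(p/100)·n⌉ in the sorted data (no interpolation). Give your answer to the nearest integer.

Sorted: 35, 39, 42, 44, 49, 53, 59, 61, 63, 72, 77, 82, 86, 94, 96, 99.
n = 16.
Position = ⌈35/100 · 16⌉ = ⌈5.6⌉ = 6.
The value at rank 6 is 53.

53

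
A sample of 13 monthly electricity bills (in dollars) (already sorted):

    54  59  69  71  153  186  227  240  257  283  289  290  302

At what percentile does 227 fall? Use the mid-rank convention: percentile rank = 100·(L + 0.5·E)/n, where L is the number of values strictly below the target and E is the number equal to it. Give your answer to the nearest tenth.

50.0

Count below 227: L = 6; count equal: E = 1; n = 13.
Percentile rank = 100·(6 + 0.5·1)/13 = 100·6.5/13 = 50.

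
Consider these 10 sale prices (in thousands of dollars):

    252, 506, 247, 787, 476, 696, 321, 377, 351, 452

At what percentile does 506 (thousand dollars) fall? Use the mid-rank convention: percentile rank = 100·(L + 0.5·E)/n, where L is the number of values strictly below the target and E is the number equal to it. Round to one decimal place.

75.0

Sorted: 247, 252, 321, 351, 377, 452, 476, 506, 696, 787.
Count below 506: L = 7; count equal: E = 1; n = 10.
Percentile rank = 100·(7 + 0.5·1)/10 = 100·7.5/10 = 75.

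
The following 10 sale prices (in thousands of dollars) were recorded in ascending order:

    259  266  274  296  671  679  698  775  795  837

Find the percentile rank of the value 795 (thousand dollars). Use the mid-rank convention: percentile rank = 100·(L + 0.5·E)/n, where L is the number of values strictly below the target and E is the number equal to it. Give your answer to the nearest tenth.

85.0

Count below 795: L = 8; count equal: E = 1; n = 10.
Percentile rank = 100·(8 + 0.5·1)/10 = 100·8.5/10 = 85.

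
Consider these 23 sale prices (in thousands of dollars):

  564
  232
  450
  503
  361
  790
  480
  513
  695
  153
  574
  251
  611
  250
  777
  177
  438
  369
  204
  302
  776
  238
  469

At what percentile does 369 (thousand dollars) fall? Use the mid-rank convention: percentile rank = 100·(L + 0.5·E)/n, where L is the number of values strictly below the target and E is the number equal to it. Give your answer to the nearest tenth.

41.3

Sorted: 153, 177, 204, 232, 238, 250, 251, 302, 361, 369, 438, 450, 469, 480, 503, 513, 564, 574, 611, 695, 776, 777, 790.
Count below 369: L = 9; count equal: E = 1; n = 23.
Percentile rank = 100·(9 + 0.5·1)/23 = 100·9.5/23 = 41.3.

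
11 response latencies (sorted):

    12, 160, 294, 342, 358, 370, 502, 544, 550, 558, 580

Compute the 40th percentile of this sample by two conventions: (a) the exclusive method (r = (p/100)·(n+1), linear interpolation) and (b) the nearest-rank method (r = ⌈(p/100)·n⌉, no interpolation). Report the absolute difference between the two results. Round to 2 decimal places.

n = 11.
(a) r = 4.8; between ranks 4 (342) and 5 (358): 354.8.
(b) the nearest-rank method: rank 5 → 358.
|354.8 − 358| = 3.2.

3.20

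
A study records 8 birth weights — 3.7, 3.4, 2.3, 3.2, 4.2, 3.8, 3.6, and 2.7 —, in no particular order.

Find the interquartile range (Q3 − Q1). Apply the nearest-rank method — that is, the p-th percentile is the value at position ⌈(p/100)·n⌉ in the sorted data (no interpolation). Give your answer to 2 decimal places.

1.00

Sorted: 2.3, 2.7, 3.2, 3.4, 3.6, 3.7, 3.8, 4.2.
n = 8.
P25: rank ⌈25/100·8⌉ = 2 → 2.7.
P75: rank ⌈75/100·8⌉ = 6 → 3.7.
Difference: 3.7 − 2.7 = 1.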